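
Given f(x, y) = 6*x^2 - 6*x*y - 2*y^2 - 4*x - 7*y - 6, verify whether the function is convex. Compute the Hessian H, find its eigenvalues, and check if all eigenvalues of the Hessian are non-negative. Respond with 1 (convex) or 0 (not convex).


The Hessian of f(x,y) = 6*x^2 - 6*x*y - 2*y^2 - 4*x - 7*y - 6 is:
H = [[12, -6], [-6, -4]]
Trace = 12 - 4 = 8
Determinant = 12*-4 - (-6)^2 = -84
Discriminant = (8)^2 - 4*-84 = 400.0
Eigenvalues: lambda_1 = -6.0, lambda_2 = 14.0
The function is not convex.

0


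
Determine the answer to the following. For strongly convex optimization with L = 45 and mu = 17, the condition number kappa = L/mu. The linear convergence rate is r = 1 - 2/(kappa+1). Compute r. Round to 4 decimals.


Step 1: Compute the condition number.
kappa = L/mu = 45/17 = 2.6471
Step 2: Compute the convergence rate.
r = 1 - 2/(kappa + 1) = 1 - 2*mu/(L + mu) = (L - mu)/(L + mu) = 28/62 = 0.4516


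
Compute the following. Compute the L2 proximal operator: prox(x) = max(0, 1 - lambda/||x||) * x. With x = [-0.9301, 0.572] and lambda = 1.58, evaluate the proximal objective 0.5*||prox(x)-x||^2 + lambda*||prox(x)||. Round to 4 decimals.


Step 1: Compute ||x||.
||x|| = 1.0919
Step 2: Compute scaling factor.
scale = max(0, 1 - 1.58/1.0919) = 0.0
Step 3: prox(x) = [-0.0, 0.0]
||prox(x)|| = 0.0
Step 4: Proximal objective.
0.5*||prox-x||^2 = 0.5961
lambda*||prox|| = 0.0
Total = 0.5961


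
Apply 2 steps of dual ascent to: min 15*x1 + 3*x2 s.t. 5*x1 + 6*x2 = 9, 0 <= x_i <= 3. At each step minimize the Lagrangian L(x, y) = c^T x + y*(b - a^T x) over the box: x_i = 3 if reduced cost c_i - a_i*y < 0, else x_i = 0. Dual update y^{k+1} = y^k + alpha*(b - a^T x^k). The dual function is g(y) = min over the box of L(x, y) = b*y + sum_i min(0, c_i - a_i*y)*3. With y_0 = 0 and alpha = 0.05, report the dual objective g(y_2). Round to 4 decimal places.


Dual ascent for LP: min 15*x1 + 3*x2, 5*x1 + 6*x2 = 9, 0 <= x_i <= 3
Step 1: y^k = 0.0, reduced costs: (15.0, 3.0)
  x^k = (0.0, 0.0), subgradient = b - a^T x = 9.0
  y^{k+1} = 0.0 + 0.05*9.0 = 0.45
Step 2: y^k = 0.45, reduced costs: (12.75, 0.3)
  x^k = (0.0, 0.0), subgradient = b - a^T x = 9.0
  y^{k+1} = 0.45 + 0.05*9.0 = 0.9
Dual objective at y_2 = 0.9: reduced costs (10.5, -2.4), box minimizer x = (0.0, 3.0)
g(y_2) = b*y + (c1 - a1*y)*x1 + (c2 - a2*y)*x2 = 9*0.9 + 10.5*0.0 + (-2.4)*3.0 = 8.1 + 0.0 - 7.2 = 0.9


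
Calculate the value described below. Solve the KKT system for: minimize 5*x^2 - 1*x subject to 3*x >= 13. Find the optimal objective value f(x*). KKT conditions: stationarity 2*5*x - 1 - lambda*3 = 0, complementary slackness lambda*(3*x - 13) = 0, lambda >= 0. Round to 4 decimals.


Step 1: Try lambda = 0 (constraint inactive).
x_unc = 1/(2*5) = 0.1
Check: 3*0.1 = 0.3 < 13 -- violated!
Step 2: Constraint must be active: 3*x = 13
x* = 13/3 = 4.3333 (rounded; the exact value 13/3 is used below)
lambda = (2*5*(13/3) - 1)/3 = 14.1111
Step 3: Compute optimal value.
f(x*) = 5*(13/3)^2 - 1*(13/3) = 89.5556


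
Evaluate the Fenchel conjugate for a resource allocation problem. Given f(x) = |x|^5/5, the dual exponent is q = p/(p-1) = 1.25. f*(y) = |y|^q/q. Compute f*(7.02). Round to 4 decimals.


The conjugate exponent q satisfies 1/p + 1/q = 1.
p = 5, so q = 5/(5 - 1) = 1.25
|y|^q = 7.02^1.25 = 11.4267
f*(7.02) = 11.4267 / 1.25 = 9.1414


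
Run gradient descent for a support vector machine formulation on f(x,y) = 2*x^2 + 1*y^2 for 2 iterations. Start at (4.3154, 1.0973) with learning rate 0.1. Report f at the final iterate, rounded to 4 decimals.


Gradient descent on f(x,y) = 2*x^2 + 1*y^2.
Starting point: (4.3154, 1.0973), alpha = 0.1
Step 1: grad_x = 2*2*4.3154 = 17.2616, grad_y = 2*1*1.0973 = 2.1946
  x_1 = 4.3154 - 0.1*17.2616 = 2.5892
  y_1 = 1.0973 - 0.1*2.1946 = 0.8778
Step 2: grad_x = 2*2*2.5892 = 10.357, grad_y = 2*1*0.8778 = 1.7557
  x_2 = 2.5892 - 0.1*10.357 = 1.5535
  y_2 = 0.8778 - 0.1*1.7557 = 0.7023
f(1.5535, 0.7023) = 2*1.5535^2 + 1*0.7023^2 = 5.3202


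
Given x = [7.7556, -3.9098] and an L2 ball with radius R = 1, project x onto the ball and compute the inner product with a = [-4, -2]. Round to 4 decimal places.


Step 1: Compute ||x|| (intermediates to 6 decimals).
||x|| = sqrt(7.7556^2 + (-3.9098)^2) = 8.685382
Step 2: Project.
Since ||x|| > R, scale = R/||x|| = 1/8.685382 = 0.115136, proj(x) = scale * x
proj(x) = [0.892949, -0.450159]
Step 3: Dot product.
a^T * proj(x) = -4*0.892949 - 2*(-0.450159) = -2.6715


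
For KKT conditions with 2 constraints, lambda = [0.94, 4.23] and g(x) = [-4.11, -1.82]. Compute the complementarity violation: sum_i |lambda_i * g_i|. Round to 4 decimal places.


KKT complementary slackness check:
lambda_1 * g_1 = 0.94 * -4.11 = -3.8634
lambda_2 * g_2 = 4.23 * -1.82 = -7.6986
Total violation = 3.8634 + 7.6986 = 11.562


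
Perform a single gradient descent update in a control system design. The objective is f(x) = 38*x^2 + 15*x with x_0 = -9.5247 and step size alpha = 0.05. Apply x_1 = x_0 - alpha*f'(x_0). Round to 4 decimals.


We compute the gradient at x_0 and apply the update.
f'(x) = 76*x + 15
f'(-9.5247) = 76*-9.5247 + 15 = -708.8772
x_1 = -9.5247 - 0.05*-708.8772 = 25.9192


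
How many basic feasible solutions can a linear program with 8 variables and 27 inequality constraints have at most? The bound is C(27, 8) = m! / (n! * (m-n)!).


Each vertex corresponds to some choice of n active constraints out of m, so the number of vertices is at most C(m, n) = m! / (n!(m-n)!).
m = 27, n = 8
Numerator: 27 * 26 * 25 * 24 * 23 * 22 * 21 * 20
Denominator: 8! = 40320
C(27, 8) = 2220075


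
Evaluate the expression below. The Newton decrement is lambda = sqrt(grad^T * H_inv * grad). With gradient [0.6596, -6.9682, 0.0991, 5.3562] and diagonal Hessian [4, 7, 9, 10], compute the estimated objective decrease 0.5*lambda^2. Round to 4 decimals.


Step 1: H is diagonal, so H^(-1) * g = [0.1649, -0.9955, 0.011, 0.5356].
Step 2: g^T H^(-1) g = sum_i g_i^2 / H_ii
  = (0.6596)^2/4 + (-6.9682)^2/7 + (0.0991)^2/9 + (5.3562)^2/10
  = 0.1088 + 6.9365 + 0.0011 + 2.8689 = 9.9153
Step 3: Objective decrease = 0.5 * g^T H^(-1) g = 4.9576


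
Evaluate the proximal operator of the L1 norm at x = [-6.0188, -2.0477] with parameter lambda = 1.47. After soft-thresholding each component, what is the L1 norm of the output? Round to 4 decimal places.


Soft-thresholding with lambda = 1.47:
prox(-6.0188) = sign(-6.0188)*max(|-6.0188| - 1.47, 0) = -4.5488
prox(-2.0477) = sign(-2.0477)*max(|-2.0477| - 1.47, 0) = -0.5777
prox(x) = [-4.5488, -0.5777]
||prox(x)||_1 = 4.5488 + 0.5777 = 5.1265


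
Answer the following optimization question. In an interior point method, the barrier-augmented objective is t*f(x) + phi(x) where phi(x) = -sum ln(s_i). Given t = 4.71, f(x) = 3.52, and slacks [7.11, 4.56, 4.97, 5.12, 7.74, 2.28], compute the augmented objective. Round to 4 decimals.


Step 1: Compute log-barrier.
ln values: [1.9615, 1.5173, 1.6034, 1.6332, 2.0464, 0.8242]
phi = -(1.9615 + 1.5173 + 1.6034 + 1.6332 + 2.0464 + 0.8242) = -9.586
Step 2: Compute augmented objective.
t*f(x) = 4.71*3.52 = 16.5792
Total = 16.5792 - 9.586 = 6.9932


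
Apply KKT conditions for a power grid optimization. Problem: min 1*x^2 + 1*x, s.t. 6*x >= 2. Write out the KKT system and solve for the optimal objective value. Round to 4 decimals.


Step 1: Try lambda = 0 (constraint inactive).
x_unc = -1/(2*1) = -0.5
Check: 6*-0.5 = -3.0 < 2 -- violated!
Step 2: Constraint must be active: 6*x = 2
x* = 2/6 = 1/3 = 0.3333 (rounded; the exact value 1/3 is used below)
lambda = (2*1*(1/3) + 1)/6 = 0.2778
Step 3: Compute optimal value.
f(x*) = 1*(1/3)^2 + 1*(1/3) = 0.4444


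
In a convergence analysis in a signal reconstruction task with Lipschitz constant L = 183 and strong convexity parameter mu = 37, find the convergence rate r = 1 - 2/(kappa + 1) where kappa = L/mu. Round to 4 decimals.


Step 1: Compute the condition number.
kappa = L/mu = 183/37 = 4.9459
Step 2: Compute the convergence rate.
r = 1 - 2/(kappa + 1) = 1 - 2*mu/(L + mu) = (L - mu)/(L + mu) = 146/220 = 0.6636


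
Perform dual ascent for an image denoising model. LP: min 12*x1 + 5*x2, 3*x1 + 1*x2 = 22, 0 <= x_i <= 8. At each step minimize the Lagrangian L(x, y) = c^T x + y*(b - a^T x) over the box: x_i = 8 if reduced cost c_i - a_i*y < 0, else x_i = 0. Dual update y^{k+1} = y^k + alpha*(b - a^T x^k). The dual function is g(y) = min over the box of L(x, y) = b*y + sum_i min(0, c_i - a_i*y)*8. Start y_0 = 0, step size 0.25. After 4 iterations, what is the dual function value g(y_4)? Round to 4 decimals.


Dual ascent for LP: min 12*x1 + 5*x2, 3*x1 + 1*x2 = 22, 0 <= x_i <= 8
Step 1: y^k = 0.0, reduced costs: (12.0, 5.0)
  x^k = (0.0, 0.0), subgradient = b - a^T x = 22.0
  y^{k+1} = 0.0 + 0.25*22.0 = 5.5
Step 2: y^k = 5.5, reduced costs: (-4.5, -0.5)
  x^k = (8.0, 8.0), subgradient = b - a^T x = -10.0
  y^{k+1} = 5.5 + 0.25*-10.0 = 3.0
Step 3: y^k = 3.0, reduced costs: (3.0, 2.0)
  x^k = (0.0, 0.0), subgradient = b - a^T x = 22.0
  y^{k+1} = 3.0 + 0.25*22.0 = 8.5
Step 4: y^k = 8.5, reduced costs: (-13.5, -3.5)
  x^k = (8.0, 8.0), subgradient = b - a^T x = -10.0
  y^{k+1} = 8.5 + 0.25*-10.0 = 6.0
Dual objective at y_4 = 6.0: reduced costs (-6.0, -1.0), box minimizer x = (8.0, 8.0)
g(y_4) = b*y + (c1 - a1*y)*x1 + (c2 - a2*y)*x2 = 22*6.0 + (-6.0)*8.0 + (-1.0)*8.0 = 132.0 - 48.0 - 8.0 = 76.0


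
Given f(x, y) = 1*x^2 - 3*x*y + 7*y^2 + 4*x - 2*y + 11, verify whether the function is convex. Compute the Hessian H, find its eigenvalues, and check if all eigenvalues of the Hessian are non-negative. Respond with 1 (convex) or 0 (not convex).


The Hessian of f(x,y) = 1*x^2 - 3*x*y + 7*y^2 + 4*x - 2*y + 11 is:
H = [[2, -3], [-3, 14]]
Trace = 2 + 14 = 16
Determinant = 2*14 - (-3)^2 = 19
Discriminant = (16)^2 - 4*19 = 180.0
Eigenvalues: lambda_1 = 1.2918, lambda_2 = 14.7082
The function is convex.

1


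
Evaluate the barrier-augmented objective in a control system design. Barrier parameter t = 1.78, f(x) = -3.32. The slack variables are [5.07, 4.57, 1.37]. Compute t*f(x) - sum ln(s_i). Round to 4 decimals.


Step 1: Compute log-barrier.
ln values: [1.6233, 1.5195, 0.3148]
phi = -(1.6233 + 1.5195 + 0.3148) = -3.4577
Step 2: Compute augmented objective.
t*f(x) = 1.78*-3.32 = -5.9096
Total = -5.9096 - 3.4577 = -9.3673


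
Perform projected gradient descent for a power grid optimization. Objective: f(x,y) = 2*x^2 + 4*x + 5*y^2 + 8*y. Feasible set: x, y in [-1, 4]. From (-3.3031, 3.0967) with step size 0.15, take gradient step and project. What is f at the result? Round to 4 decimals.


Step 1: Compute gradient at (-3.3031, 3.0967).
grad_x = 2*2*-3.3031 + 4 = -9.2124
grad_y = 2*5*3.0967 + 8 = 38.967
Step 2: Gradient step.
x_raw = -3.3031 - 0.15*-9.2124 = -1.9212
y_raw = 3.0967 - 0.15*38.967 = -2.7484
Step 3: Project onto [-1, 4].
x_proj = clip(-1.9212) = -1.0
y_proj = clip(-2.7484) = -1.0
Step 4: Evaluate f.
f(-1.0, -1.0) = -5.0


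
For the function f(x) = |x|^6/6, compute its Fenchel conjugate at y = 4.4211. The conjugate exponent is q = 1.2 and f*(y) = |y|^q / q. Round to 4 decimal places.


The conjugate exponent q satisfies 1/p + 1/q = 1.
p = 6, so q = 6/(6 - 1) = 1.2
|y|^q = 4.4211^1.2 = 5.9516
f*(4.4211) = 5.9516 / 1.2 = 4.9597


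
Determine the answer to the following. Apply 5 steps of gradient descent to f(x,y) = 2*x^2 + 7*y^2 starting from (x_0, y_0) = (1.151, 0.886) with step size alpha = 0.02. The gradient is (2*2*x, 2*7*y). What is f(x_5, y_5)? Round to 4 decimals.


Gradient descent on f(x,y) = 2*x^2 + 7*y^2.
Starting point: (1.151, 0.886), alpha = 0.02
Step 1: grad_x = 2*2*1.151 = 4.604, grad_y = 2*7*0.886 = 12.404
  x_1 = 1.151 - 0.02*4.604 = 1.0589
  y_1 = 0.886 - 0.02*12.404 = 0.6379
Step 2: grad_x = 2*2*1.0589 = 4.2357, grad_y = 2*7*0.6379 = 8.9309
  x_2 = 1.0589 - 0.02*4.2357 = 0.9742
  y_2 = 0.6379 - 0.02*8.9309 = 0.4593
Step 3: grad_x = 2*2*0.9742 = 3.8968, grad_y = 2*7*0.4593 = 6.4302
  x_3 = 0.9742 - 0.02*3.8968 = 0.8963
  y_3 = 0.4593 - 0.02*6.4302 = 0.3307
Step 4: grad_x = 2*2*0.8963 = 3.5851, grad_y = 2*7*0.3307 = 4.6298
  x_4 = 0.8963 - 0.02*3.5851 = 0.8246
  y_4 = 0.3307 - 0.02*4.6298 = 0.2381
Step 5: grad_x = 2*2*0.8246 = 3.2983, grad_y = 2*7*0.2381 = 3.3334
  x_5 = 0.8246 - 0.02*3.2983 = 0.7586
  y_5 = 0.2381 - 0.02*3.3334 = 0.1714
f(0.7586, 0.1714) = 2*0.7586^2 + 7*0.1714^2 = 1.3567


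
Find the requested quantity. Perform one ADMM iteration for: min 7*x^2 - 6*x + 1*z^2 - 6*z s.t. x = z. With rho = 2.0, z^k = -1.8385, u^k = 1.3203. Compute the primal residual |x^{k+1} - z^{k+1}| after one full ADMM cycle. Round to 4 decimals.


ADMM iteration with rho = 2.0, z^k = -1.8385, u^k = 1.3203
Step 1: x-update.
Minimize 7*x^2 - 6*x + (2.0/2)*(x + 1.8385 + 1.3203)^2
FOC: (2*7 + 2.0)*x = 6 + 2.0*(-1.8385 - 1.3203)
x^{k+1} = -0.0199
Step 2: z-update.
Minimize 1*z^2 - 6*z + (2.0/2)*(-0.0199 - z + 1.3203)^2
FOC: (2*1 + 2.0)*z = 6 + 2.0*(-0.0199 + 1.3203)
z^{k+1} = 2.1502
Step 3: u-update.
u^{k+1} = 1.3203 - 0.0199 - 2.1502 = -0.8498
Step 4: Primal residual = |-0.0199 - 2.1502| = 2.1701


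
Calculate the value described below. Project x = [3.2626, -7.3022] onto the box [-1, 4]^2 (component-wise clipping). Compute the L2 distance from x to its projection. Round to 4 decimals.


Project each component onto [-1, 4].
clip(3.2626) = 3.2626, clip(-7.3022) = -1.0
Projection = [3.2626, -1.0]
Squared diffs: [0.0, 39.7177]
Distance = sqrt(39.7177) = 6.3022


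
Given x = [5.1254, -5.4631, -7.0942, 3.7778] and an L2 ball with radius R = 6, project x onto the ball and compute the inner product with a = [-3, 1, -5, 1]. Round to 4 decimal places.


Step 1: Compute ||x|| (intermediates to 6 decimals).
||x|| = sqrt(5.1254^2 + (-5.4631)^2 + (-7.0942)^2 + 3.7778^2) = 10.987021
Step 2: Project.
Since ||x|| > R, scale = R/||x|| = 6/10.987021 = 0.546099, proj(x) = scale * x
proj(x) = [2.798976, -2.983393, -3.874136, 2.063053]
Step 3: Dot product.
a^T * proj(x) = -3*2.798976 + 1*(-2.983393) - 5*(-3.874136) + 1*2.063053 = 10.0534


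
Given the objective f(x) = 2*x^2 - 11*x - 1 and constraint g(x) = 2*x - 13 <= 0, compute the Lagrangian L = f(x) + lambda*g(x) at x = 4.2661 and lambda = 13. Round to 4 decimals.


Step 1: Evaluate f(x).
f(4.2661) = 2*4.2661^2 - 11*4.2661 - 1 = -11.5279
Step 2: Evaluate g(x).
g(4.2661) = 2*4.2661 - 13 = -4.4678
Step 3: Compute Lagrangian.
L = -11.5279 + 13*-4.4678 = -69.6093


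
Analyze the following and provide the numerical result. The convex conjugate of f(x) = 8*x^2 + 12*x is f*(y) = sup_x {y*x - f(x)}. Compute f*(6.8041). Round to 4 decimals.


f*(y) = sup_x {y*x - a*x^2 - b*x} = sup_x {(y-b)*x - a*x^2}
FOC: (y - b) - 2a*x = 0 => x* = (y - b)/(2a)
x* = (6.8041 - 12)/(2*8) = -0.3247
f*(6.8041) = (y-b)^2/(4a) = (6.8041 - 12)^2/(4*8)
= 26.9974/32 = 0.8437


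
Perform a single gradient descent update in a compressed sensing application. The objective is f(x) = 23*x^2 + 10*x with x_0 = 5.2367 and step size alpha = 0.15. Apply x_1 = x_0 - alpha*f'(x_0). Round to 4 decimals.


We compute the gradient at x_0 and apply the update.
f'(x) = 46*x + 10
f'(5.2367) = 46*5.2367 + 10 = 250.8882
x_1 = 5.2367 - 0.15*250.8882 = -32.3965


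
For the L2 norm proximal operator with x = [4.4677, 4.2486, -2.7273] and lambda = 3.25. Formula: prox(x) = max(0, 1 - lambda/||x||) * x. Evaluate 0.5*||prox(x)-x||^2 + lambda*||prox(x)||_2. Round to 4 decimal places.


Step 1: Compute ||x||.
||x|| = 6.7416
Step 2: Compute scaling factor.
scale = max(0, 1 - 3.25/6.7416) = 0.5179
Step 3: prox(x) = [2.3139, 2.2004, -1.4125]
||prox(x)|| = 3.4916
Step 4: Proximal objective.
0.5*||prox-x||^2 = 5.2813
lambda*||prox|| = 11.3477
Total = 16.6289


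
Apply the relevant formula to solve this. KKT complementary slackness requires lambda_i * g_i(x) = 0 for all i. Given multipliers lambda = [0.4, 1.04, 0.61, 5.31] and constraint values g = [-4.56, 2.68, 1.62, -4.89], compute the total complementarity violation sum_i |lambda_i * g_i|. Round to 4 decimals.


KKT complementary slackness check:
lambda_1 * g_1 = 0.4 * -4.56 = -1.824
lambda_2 * g_2 = 1.04 * 2.68 = 2.7872
lambda_3 * g_3 = 0.61 * 1.62 = 0.9882
lambda_4 * g_4 = 5.31 * -4.89 = -25.9659
Total violation = 1.824 + 2.7872 + 0.9882 + 25.9659 = 31.5653


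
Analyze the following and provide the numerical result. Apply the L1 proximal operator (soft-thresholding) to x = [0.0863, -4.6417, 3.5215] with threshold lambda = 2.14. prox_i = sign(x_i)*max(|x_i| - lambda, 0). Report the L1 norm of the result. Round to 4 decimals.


Soft-thresholding with lambda = 2.14:
prox(0.0863) = sign(0.0863)*max(|0.0863| - 2.14, 0) = 0.0
prox(-4.6417) = sign(-4.6417)*max(|-4.6417| - 2.14, 0) = -2.5017
prox(3.5215) = sign(3.5215)*max(|3.5215| - 2.14, 0) = 1.3815
prox(x) = [0.0, -2.5017, 1.3815]
||prox(x)||_1 = 0.0 + 2.5017 + 1.3815 = 3.8832


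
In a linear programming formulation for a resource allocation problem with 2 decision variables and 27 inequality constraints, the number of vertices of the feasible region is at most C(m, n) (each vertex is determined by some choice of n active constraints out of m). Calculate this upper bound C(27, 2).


Each vertex corresponds to some choice of n active constraints out of m, so the number of vertices is at most C(m, n) = m! / (n!(m-n)!).
m = 27, n = 2
Numerator: 27 * 26
Denominator: 2! = 2
C(27, 2) = 351


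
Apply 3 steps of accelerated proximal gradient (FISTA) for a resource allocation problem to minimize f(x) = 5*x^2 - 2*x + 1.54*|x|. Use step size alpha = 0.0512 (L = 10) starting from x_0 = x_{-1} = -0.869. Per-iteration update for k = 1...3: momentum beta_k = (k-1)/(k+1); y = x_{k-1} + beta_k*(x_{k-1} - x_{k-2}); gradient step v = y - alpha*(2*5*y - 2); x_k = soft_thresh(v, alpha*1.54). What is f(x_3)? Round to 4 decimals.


FISTA on f(x) = 5*x^2 - 2*x + 1.54*|x|
L = 10, alpha = 0.0512
Iteration 1: beta = 0.0, y = -0.869 + 0.0*(-0.869 + 0.869) = -0.869
  grad(y) = -10.69, v = y - alpha*grad = -0.3217
  prox(v) = soft_thresh(-0.3217, 0.0788) = -0.2428
Iteration 2: beta = 0.3333, y = -0.2428 + 0.3333*(-0.2428 + 0.869) = -0.0341
  grad(y) = -2.341, v = y - alpha*grad = 0.0858
  prox(v) = soft_thresh(0.0858, 0.0788) = 0.0069
Iteration 3: beta = 0.5, y = 0.0069 + 0.5*(0.0069 + 0.2428) = 0.1318
  grad(y) = -0.6822, v = y - alpha*grad = 0.1667
  prox(v) = soft_thresh(0.1667, 0.0788) = 0.0879
f(x_3) = 5*0.0879^2 - 2*0.0879 + 1.54*|0.0879| = -0.0018


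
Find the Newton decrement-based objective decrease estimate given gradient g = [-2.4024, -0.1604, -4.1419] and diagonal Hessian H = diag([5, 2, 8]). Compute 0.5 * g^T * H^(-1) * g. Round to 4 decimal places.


Step 1: H is diagonal, so H^(-1) * g = [-0.4805, -0.0802, -0.5177].
Step 2: g^T H^(-1) g = sum_i g_i^2 / H_ii
  = (-2.4024)^2/5 + (-0.1604)^2/2 + (-4.1419)^2/8
  = 1.1543 + 0.0129 + 2.1444 = 3.3116
Step 3: Objective decrease = 0.5 * g^T H^(-1) g = 1.6558


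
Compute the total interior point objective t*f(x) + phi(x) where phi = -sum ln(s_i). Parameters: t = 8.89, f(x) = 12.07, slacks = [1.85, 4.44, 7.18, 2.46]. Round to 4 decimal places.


Step 1: Compute log-barrier.
ln values: [0.6152, 1.4907, 1.9713, 0.9002]
phi = -(0.6152 + 1.4907 + 1.9713 + 0.9002) = -4.9773
Step 2: Compute augmented objective.
t*f(x) = 8.89*12.07 = 107.3023
Total = 107.3023 - 4.9773 = 102.325


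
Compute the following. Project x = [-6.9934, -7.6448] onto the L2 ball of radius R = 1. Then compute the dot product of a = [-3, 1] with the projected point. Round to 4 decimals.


Step 1: Compute ||x|| (intermediates to 6 decimals).
||x|| = sqrt((-6.9934)^2 + (-7.6448)^2) = 10.361014
Step 2: Project.
Since ||x|| > R, scale = R/||x|| = 1/10.361014 = 0.096516, proj(x) = scale * x
proj(x) = [-0.674975, -0.737846]
Step 3: Dot product.
a^T * proj(x) = -3*(-0.674975) + 1*(-0.737846) = 1.2871


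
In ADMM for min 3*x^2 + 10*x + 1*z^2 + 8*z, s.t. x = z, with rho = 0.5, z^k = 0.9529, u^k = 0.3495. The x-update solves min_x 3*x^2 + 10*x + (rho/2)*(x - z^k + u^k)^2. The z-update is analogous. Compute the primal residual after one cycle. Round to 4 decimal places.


ADMM iteration with rho = 0.5, z^k = 0.9529, u^k = 0.3495
Step 1: x-update.
Minimize 3*x^2 + 10*x + (0.5/2)*(x - 0.9529 + 0.3495)^2
FOC: (2*3 + 0.5)*x = -10 + 0.5*(0.9529 - 0.3495)
x^{k+1} = -1.492
Step 2: z-update.
Minimize 1*z^2 + 8*z + (0.5/2)*(-1.492 - z + 0.3495)^2
FOC: (2*1 + 0.5)*z = -8 + 0.5*(-1.492 + 0.3495)
z^{k+1} = -3.4285
Step 3: u-update.
u^{k+1} = 0.3495 - 1.492 + 3.4285 = 2.286
Step 4: Primal residual = |-1.492 + 3.4285| = 1.9365


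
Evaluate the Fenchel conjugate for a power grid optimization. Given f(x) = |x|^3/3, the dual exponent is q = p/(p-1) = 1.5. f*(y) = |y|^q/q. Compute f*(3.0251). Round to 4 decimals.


The conjugate exponent q satisfies 1/p + 1/q = 1.
p = 3, so q = 3/(3 - 1) = 1.5
|y|^q = 3.0251^1.5 = 5.2615
f*(3.0251) = 5.2615 / 1.5 = 3.5077


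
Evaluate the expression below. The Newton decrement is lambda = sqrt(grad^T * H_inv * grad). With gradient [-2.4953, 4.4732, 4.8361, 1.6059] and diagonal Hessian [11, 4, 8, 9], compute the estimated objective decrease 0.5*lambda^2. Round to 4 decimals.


Step 1: H is diagonal, so H^(-1) * g = [-0.2268, 1.1183, 0.6045, 0.1784].
Step 2: g^T H^(-1) g = sum_i g_i^2 / H_ii
  = (-2.4953)^2/11 + (4.4732)^2/4 + (4.8361)^2/8 + (1.6059)^2/9
  = 0.566 + 5.0024 + 2.9235 + 0.2865 = 8.7785
Step 3: Objective decrease = 0.5 * g^T H^(-1) g = 4.3892


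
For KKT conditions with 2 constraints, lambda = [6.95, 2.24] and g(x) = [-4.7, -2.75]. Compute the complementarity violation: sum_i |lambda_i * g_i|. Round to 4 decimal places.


KKT complementary slackness check:
lambda_1 * g_1 = 6.95 * -4.7 = -32.665
lambda_2 * g_2 = 2.24 * -2.75 = -6.16
Total violation = 32.665 + 6.16 = 38.825


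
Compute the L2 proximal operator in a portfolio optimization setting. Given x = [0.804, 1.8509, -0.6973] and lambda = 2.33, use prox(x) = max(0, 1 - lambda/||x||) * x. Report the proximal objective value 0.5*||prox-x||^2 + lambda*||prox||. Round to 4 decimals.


Step 1: Compute ||x||.
||x|| = 2.1351
Step 2: Compute scaling factor.
scale = max(0, 1 - 2.33/2.1351) = 0.0
Step 3: prox(x) = [0.0, 0.0, -0.0]
||prox(x)|| = 0.0
Step 4: Proximal objective.
0.5*||prox-x||^2 = 2.2792
lambda*||prox|| = 0.0
Total = 2.2792


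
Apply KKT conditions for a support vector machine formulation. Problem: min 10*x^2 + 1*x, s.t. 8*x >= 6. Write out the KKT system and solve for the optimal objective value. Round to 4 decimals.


Step 1: Try lambda = 0 (constraint inactive).
x_unc = -1/(2*10) = -0.05
Check: 8*-0.05 = -0.4 < 6 -- violated!
Step 2: Constraint must be active: 8*x = 6
x* = 6/8 = 0.75
lambda = (2*10*0.75 + 1)/8 = 2.0
Step 3: Compute optimal value.
f(x*) = 10*0.75^2 + 1*0.75 = 6.375


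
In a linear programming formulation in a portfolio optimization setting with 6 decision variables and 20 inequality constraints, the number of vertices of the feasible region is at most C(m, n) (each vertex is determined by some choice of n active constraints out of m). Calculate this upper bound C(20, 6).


Each vertex corresponds to some choice of n active constraints out of m, so the number of vertices is at most C(m, n) = m! / (n!(m-n)!).
m = 20, n = 6
Numerator: 20 * 19 * 18 * 17 * 16 * 15
Denominator: 6! = 720
C(20, 6) = 38760


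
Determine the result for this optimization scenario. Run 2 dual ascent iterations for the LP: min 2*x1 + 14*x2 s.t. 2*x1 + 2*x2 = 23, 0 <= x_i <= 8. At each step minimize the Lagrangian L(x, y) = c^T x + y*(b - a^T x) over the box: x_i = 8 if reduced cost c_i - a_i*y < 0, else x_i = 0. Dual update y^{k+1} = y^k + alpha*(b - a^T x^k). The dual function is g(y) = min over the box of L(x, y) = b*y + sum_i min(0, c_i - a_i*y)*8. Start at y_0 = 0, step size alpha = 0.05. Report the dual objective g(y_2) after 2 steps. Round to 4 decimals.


Dual ascent for LP: min 2*x1 + 14*x2, 2*x1 + 2*x2 = 23, 0 <= x_i <= 8
Step 1: y^k = 0.0, reduced costs: (2.0, 14.0)
  x^k = (0.0, 0.0), subgradient = b - a^T x = 23.0
  y^{k+1} = 0.0 + 0.05*23.0 = 1.15
Step 2: y^k = 1.15, reduced costs: (-0.3, 11.7)
  x^k = (8.0, 0.0), subgradient = b - a^T x = 7.0
  y^{k+1} = 1.15 + 0.05*7.0 = 1.5
Dual objective at y_2 = 1.5: reduced costs (-1.0, 11.0), box minimizer x = (8.0, 0.0)
g(y_2) = b*y + (c1 - a1*y)*x1 + (c2 - a2*y)*x2 = 23*1.5 + (-1.0)*8.0 + 11.0*0.0 = 34.5 - 8.0 + 0.0 = 26.5


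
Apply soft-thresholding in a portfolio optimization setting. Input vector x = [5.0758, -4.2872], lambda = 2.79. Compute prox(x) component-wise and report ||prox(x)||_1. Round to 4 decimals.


Soft-thresholding with lambda = 2.79:
prox(5.0758) = sign(5.0758)*max(|5.0758| - 2.79, 0) = 2.2858
prox(-4.2872) = sign(-4.2872)*max(|-4.2872| - 2.79, 0) = -1.4972
prox(x) = [2.2858, -1.4972]
||prox(x)||_1 = 2.2858 + 1.4972 = 3.783


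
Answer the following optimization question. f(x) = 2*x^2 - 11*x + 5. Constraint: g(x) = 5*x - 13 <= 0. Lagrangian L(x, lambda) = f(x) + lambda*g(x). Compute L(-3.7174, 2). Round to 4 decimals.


Step 1: Evaluate f(x).
f(-3.7174) = 2*(-3.7174)^2 - 11*(-3.7174) + 5 = 73.5295
Step 2: Evaluate g(x).
g(-3.7174) = 5*-3.7174 - 13 = -31.587
Step 3: Compute Lagrangian.
L = 73.5295 + 2*-31.587 = 10.3555


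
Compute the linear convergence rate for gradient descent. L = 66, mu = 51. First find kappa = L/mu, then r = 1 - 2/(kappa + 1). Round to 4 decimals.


Step 1: Compute the condition number.
kappa = L/mu = 66/51 = 1.2941
Step 2: Compute the convergence rate.
r = 1 - 2/(kappa + 1) = 1 - 2*mu/(L + mu) = (L - mu)/(L + mu) = 15/117 = 0.1282


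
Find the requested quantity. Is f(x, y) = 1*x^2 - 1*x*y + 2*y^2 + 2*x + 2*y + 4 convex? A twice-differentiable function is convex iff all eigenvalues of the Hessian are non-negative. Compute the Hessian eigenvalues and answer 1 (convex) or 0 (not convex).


The Hessian of f(x,y) = 1*x^2 - 1*x*y + 2*y^2 + 2*x + 2*y + 4 is:
H = [[2, -1], [-1, 4]]
Trace = 2 + 4 = 6
Determinant = 2*4 - (-1)^2 = 7
Discriminant = (6)^2 - 4*7 = 8.0
Eigenvalues: lambda_1 = 1.5858, lambda_2 = 4.4142
The function is convex.

1


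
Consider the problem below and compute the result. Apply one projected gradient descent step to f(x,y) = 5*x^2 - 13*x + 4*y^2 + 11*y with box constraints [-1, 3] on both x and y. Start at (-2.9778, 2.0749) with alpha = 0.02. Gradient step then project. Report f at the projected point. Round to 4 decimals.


Step 1: Compute gradient at (-2.9778, 2.0749).
grad_x = 2*5*-2.9778 - 13 = -42.778
grad_y = 2*4*2.0749 + 11 = 27.5992
Step 2: Gradient step.
x_raw = -2.9778 - 0.02*-42.778 = -2.1222
y_raw = 2.0749 - 0.02*27.5992 = 1.5229
Step 3: Project onto [-1, 3].
x_proj = clip(-2.1222) = -1.0
y_proj = clip(1.5229) = 1.5229
Step 4: Evaluate f.
f(-1.0, 1.5229) = 44.0292


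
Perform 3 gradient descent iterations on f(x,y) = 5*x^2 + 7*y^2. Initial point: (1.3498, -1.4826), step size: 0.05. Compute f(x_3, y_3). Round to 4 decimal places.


Gradient descent on f(x,y) = 5*x^2 + 7*y^2.
Starting point: (1.3498, -1.4826), alpha = 0.05
Step 1: grad_x = 2*5*1.3498 = 13.498, grad_y = 2*7*-1.4826 = -20.7564
  x_1 = 1.3498 - 0.05*13.498 = 0.6749
  y_1 = -1.4826 - 0.05*-20.7564 = -0.4448
Step 2: grad_x = 2*5*0.6749 = 6.749, grad_y = 2*7*-0.4448 = -6.2269
  x_2 = 0.6749 - 0.05*6.749 = 0.3375
  y_2 = -0.4448 - 0.05*-6.2269 = -0.1334
Step 3: grad_x = 2*5*0.3375 = 3.3745, grad_y = 2*7*-0.1334 = -1.8681
  x_3 = 0.3375 - 0.05*3.3745 = 0.1687
  y_3 = -0.1334 - 0.05*-1.8681 = -0.04
f(0.1687, -0.04) = 5*0.1687^2 + 7*(-0.04)^2 = 0.1536


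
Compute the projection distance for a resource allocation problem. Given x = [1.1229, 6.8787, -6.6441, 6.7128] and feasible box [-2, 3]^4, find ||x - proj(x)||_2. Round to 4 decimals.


Project each component onto [-2, 3].
clip(1.1229) = 1.1229, clip(6.8787) = 3.0, clip(-6.6441) = -2.0, clip(6.7128) = 3.0
Projection = [1.1229, 3.0, -2.0, 3.0]
Squared diffs: [0.0, 15.0443, 21.5677, 13.7849]
Distance = sqrt(50.3969) = 7.0991


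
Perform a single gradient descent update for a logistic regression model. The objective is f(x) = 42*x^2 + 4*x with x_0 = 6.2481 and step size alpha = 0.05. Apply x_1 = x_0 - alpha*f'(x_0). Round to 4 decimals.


We compute the gradient at x_0 and apply the update.
f'(x) = 84*x + 4
f'(6.2481) = 84*6.2481 + 4 = 528.8404
x_1 = 6.2481 - 0.05*528.8404 = -20.1939


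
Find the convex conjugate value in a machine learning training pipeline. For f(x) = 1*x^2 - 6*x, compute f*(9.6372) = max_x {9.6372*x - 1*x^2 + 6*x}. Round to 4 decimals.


f*(y) = sup_x {y*x - a*x^2 - b*x} = sup_x {(y-b)*x - a*x^2}
FOC: (y - b) - 2a*x = 0 => x* = (y - b)/(2a)
x* = (9.6372 + 6)/(2*1) = 7.8186
f*(9.6372) = (y-b)^2/(4a) = (9.6372 + 6)^2/(4*1)
= 244.522/4 = 61.1305


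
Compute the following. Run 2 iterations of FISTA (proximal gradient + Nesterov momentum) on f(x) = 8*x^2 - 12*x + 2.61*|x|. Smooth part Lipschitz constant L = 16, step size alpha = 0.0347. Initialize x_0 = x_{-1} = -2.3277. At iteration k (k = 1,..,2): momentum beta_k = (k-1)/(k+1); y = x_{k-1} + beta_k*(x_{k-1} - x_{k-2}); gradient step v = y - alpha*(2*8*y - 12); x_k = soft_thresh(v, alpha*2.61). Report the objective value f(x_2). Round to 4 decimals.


FISTA on f(x) = 8*x^2 - 12*x + 2.61*|x|
L = 16, alpha = 0.0347
Iteration 1: beta = 0.0, y = -2.3277 + 0.0*(-2.3277 + 2.3277) = -2.3277
  grad(y) = -49.2432, v = y - alpha*grad = -0.619
  prox(v) = soft_thresh(-0.619, 0.0906) = -0.5284
Iteration 2: beta = 0.3333, y = -0.5284 + 0.3333*(-0.5284 + 2.3277) = 0.0714
  grad(y) = -10.858, v = y - alpha*grad = 0.4481
  prox(v) = soft_thresh(0.4481, 0.0906) = 0.3576
f(x_2) = 8*0.3576^2 - 12*0.3576 + 2.61*|0.3576| = -2.3348


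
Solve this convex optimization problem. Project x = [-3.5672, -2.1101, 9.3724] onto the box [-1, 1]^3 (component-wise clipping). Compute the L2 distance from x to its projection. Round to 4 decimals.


Project each component onto [-1, 1].
clip(-3.5672) = -1.0, clip(-2.1101) = -1.0, clip(9.3724) = 1.0
Projection = [-1.0, -1.0, 1.0]
Squared diffs: [6.5905, 1.2323, 70.0971]
Distance = sqrt(77.9199) = 8.8272


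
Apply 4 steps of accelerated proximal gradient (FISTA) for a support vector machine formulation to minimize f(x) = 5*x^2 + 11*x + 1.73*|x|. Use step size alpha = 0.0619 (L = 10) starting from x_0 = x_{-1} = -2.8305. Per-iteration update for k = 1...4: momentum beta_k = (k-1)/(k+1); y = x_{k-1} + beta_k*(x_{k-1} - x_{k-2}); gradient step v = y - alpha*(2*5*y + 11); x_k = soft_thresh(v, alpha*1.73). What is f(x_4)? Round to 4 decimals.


FISTA on f(x) = 5*x^2 + 11*x + 1.73*|x|
L = 10, alpha = 0.0619
Iteration 1: beta = 0.0, y = -2.8305 + 0.0*(-2.8305 + 2.8305) = -2.8305
  grad(y) = -17.305, v = y - alpha*grad = -1.7593
  prox(v) = soft_thresh(-1.7593, 0.1071) = -1.6522
Iteration 2: beta = 0.3333, y = -1.6522 + 0.3333*(-1.6522 + 2.8305) = -1.2595
  grad(y) = -1.5948, v = y - alpha*grad = -1.1608
  prox(v) = soft_thresh(-1.1608, 0.1071) = -1.0537
Iteration 3: beta = 0.5, y = -1.0537 + 0.5*(-1.0537 + 1.6522) = -0.7544
  grad(y) = 3.4561, v = y - alpha*grad = -0.9683
  prox(v) = soft_thresh(-0.9683, 0.1071) = -0.8612
Iteration 4: beta = 0.6, y = -0.8612 + 0.6*(-0.8612 + 1.0537) = -0.7458
  grad(y) = 3.5422, v = y - alpha*grad = -0.965
  prox(v) = soft_thresh(-0.965, 0.1071) = -0.858
f(x_4) = 5*(-0.858)^2 + 11*(-0.858) + 1.73*|-0.858| = -4.2728


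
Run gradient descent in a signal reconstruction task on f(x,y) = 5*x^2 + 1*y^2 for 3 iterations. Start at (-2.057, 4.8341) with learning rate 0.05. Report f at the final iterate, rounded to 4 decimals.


Gradient descent on f(x,y) = 5*x^2 + 1*y^2.
Starting point: (-2.057, 4.8341), alpha = 0.05
Step 1: grad_x = 2*5*-2.057 = -20.57, grad_y = 2*1*4.8341 = 9.6682
  x_1 = -2.057 - 0.05*-20.57 = -1.0285
  y_1 = 4.8341 - 0.05*9.6682 = 4.3507
Step 2: grad_x = 2*5*-1.0285 = -10.285, grad_y = 2*1*4.3507 = 8.7014
  x_2 = -1.0285 - 0.05*-10.285 = -0.5143
  y_2 = 4.3507 - 0.05*8.7014 = 3.9156
Step 3: grad_x = 2*5*-0.5143 = -5.1425, grad_y = 2*1*3.9156 = 7.8312
  x_3 = -0.5143 - 0.05*-5.1425 = -0.2571
  y_3 = 3.9156 - 0.05*7.8312 = 3.5241
f(-0.2571, 3.5241) = 5*(-0.2571)^2 + 1*3.5241^2 = 12.7496


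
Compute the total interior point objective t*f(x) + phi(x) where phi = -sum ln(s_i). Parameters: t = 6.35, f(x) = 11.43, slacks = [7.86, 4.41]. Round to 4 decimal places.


Step 1: Compute log-barrier.
ln values: [2.0618, 1.4839]
phi = -(2.0618 + 1.4839) = -3.5457
Step 2: Compute augmented objective.
t*f(x) = 6.35*11.43 = 72.5805
Total = 72.5805 - 3.5457 = 69.0348


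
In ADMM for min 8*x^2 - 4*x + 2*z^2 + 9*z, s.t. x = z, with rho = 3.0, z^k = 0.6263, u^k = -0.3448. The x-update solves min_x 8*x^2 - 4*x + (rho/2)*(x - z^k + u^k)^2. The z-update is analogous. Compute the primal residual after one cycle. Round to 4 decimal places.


ADMM iteration with rho = 3.0, z^k = 0.6263, u^k = -0.3448
Step 1: x-update.
Minimize 8*x^2 - 4*x + (3.0/2)*(x - 0.6263 - 0.3448)^2
FOC: (2*8 + 3.0)*x = 4 + 3.0*(0.6263 + 0.3448)
x^{k+1} = 0.3639
Step 2: z-update.
Minimize 2*z^2 + 9*z + (3.0/2)*(0.3639 - z - 0.3448)^2
FOC: (2*2 + 3.0)*z = -9 + 3.0*(0.3639 - 0.3448)
z^{k+1} = -1.2775
Step 3: u-update.
u^{k+1} = -0.3448 + 0.3639 + 1.2775 = 1.2966
Step 4: Primal residual = |0.3639 + 1.2775| = 1.6414


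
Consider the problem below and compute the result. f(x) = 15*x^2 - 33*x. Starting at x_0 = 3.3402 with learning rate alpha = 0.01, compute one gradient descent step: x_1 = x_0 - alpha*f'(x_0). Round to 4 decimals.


We compute the gradient at x_0 and apply the update.
f'(x) = 30*x - 33
f'(3.3402) = 30*3.3402 - 33 = 67.206
x_1 = 3.3402 - 0.01*67.206 = 2.6681


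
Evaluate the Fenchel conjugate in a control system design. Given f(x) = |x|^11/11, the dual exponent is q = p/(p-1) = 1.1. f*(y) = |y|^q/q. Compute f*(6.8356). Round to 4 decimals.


The conjugate exponent q satisfies 1/p + 1/q = 1.
p = 11, so q = 11/(11 - 1) = 1.1
|y|^q = 6.8356^1.1 = 8.2843
f*(6.8356) = 8.2843 / 1.1 = 7.5312


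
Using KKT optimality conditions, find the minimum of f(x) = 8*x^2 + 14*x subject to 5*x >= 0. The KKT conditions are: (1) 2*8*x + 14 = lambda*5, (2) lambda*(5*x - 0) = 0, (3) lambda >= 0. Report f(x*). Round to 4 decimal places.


Step 1: Try lambda = 0 (constraint inactive).
x_unc = -14/(2*8) = -0.875
Check: 5*-0.875 = -4.375 < 0 -- violated!
Step 2: Constraint must be active: 5*x = 0
x* = 0/5 = 0.0
lambda = (2*8*0.0 + 14)/5 = 2.8
Step 3: Compute optimal value.
f(x*) = 8*0.0^2 + 14*0.0 = 0.0


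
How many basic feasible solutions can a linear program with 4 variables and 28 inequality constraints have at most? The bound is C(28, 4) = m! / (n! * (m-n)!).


Each vertex corresponds to some choice of n active constraints out of m, so the number of vertices is at most C(m, n) = m! / (n!(m-n)!).
m = 28, n = 4
Numerator: 28 * 27 * 26 * 25
Denominator: 4! = 24
C(28, 4) = 20475


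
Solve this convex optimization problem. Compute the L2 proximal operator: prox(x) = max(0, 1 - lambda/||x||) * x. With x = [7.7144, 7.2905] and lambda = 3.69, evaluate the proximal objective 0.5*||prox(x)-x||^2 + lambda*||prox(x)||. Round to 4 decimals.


Step 1: Compute ||x||.
||x|| = 10.6143
Step 2: Compute scaling factor.
scale = max(0, 1 - 3.69/10.6143) = 0.6524
Step 3: prox(x) = [5.0325, 4.756]
||prox(x)|| = 6.9243
Step 4: Proximal objective.
0.5*||prox-x||^2 = 6.8081
lambda*||prox|| = 25.5507
Total = 32.3587


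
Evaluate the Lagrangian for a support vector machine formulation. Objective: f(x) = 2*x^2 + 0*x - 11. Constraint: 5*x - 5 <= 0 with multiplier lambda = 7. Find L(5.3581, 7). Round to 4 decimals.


Step 1: Evaluate f(x).
f(5.3581) = 2*5.3581^2 + 0*5.3581 - 11 = 46.4185
Step 2: Evaluate g(x).
g(5.3581) = 5*5.3581 - 5 = 21.7905
Step 3: Compute Lagrangian.
L = 46.4185 + 7*21.7905 = 198.952


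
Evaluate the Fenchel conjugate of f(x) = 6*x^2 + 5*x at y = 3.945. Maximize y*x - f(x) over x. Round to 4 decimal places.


f*(y) = sup_x {y*x - a*x^2 - b*x} = sup_x {(y-b)*x - a*x^2}
FOC: (y - b) - 2a*x = 0 => x* = (y - b)/(2a)
x* = (3.945 - 5)/(2*6) = -0.0879
f*(3.945) = (y-b)^2/(4a) = (3.945 - 5)^2/(4*6)
= 1.113/24 = 0.0464


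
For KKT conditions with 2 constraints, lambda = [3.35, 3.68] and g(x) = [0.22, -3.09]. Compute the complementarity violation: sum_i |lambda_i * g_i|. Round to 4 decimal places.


KKT complementary slackness check:
lambda_1 * g_1 = 3.35 * 0.22 = 0.737
lambda_2 * g_2 = 3.68 * -3.09 = -11.3712
Total violation = 0.737 + 11.3712 = 12.1082


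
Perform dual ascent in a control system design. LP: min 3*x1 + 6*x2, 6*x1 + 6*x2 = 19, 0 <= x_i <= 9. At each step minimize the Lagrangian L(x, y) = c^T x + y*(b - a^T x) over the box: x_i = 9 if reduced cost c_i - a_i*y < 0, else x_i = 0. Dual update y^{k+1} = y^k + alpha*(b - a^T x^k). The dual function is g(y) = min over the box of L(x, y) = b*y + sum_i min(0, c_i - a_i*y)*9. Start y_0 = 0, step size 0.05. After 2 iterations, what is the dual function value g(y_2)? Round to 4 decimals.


Dual ascent for LP: min 3*x1 + 6*x2, 6*x1 + 6*x2 = 19, 0 <= x_i <= 9
Step 1: y^k = 0.0, reduced costs: (3.0, 6.0)
  x^k = (0.0, 0.0), subgradient = b - a^T x = 19.0
  y^{k+1} = 0.0 + 0.05*19.0 = 0.95
Step 2: y^k = 0.95, reduced costs: (-2.7, 0.3)
  x^k = (9.0, 0.0), subgradient = b - a^T x = -35.0
  y^{k+1} = 0.95 + 0.05*-35.0 = -0.8
Dual objective at y_2 = -0.8: reduced costs (7.8, 10.8), box minimizer x = (0.0, 0.0)
g(y_2) = b*y + (c1 - a1*y)*x1 + (c2 - a2*y)*x2 = 19*(-0.8) + 7.8*0.0 + 10.8*0.0 = -15.2 + 0.0 + 0.0 = -15.2


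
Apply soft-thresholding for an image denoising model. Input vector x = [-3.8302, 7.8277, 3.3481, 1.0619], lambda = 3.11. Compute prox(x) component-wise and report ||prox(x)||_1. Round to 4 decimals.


Soft-thresholding with lambda = 3.11:
prox(-3.8302) = sign(-3.8302)*max(|-3.8302| - 3.11, 0) = -0.7202
prox(7.8277) = sign(7.8277)*max(|7.8277| - 3.11, 0) = 4.7177
prox(3.3481) = sign(3.3481)*max(|3.3481| - 3.11, 0) = 0.2381
prox(1.0619) = sign(1.0619)*max(|1.0619| - 3.11, 0) = 0.0
prox(x) = [-0.7202, 4.7177, 0.2381, 0.0]
||prox(x)||_1 = 0.7202 + 4.7177 + 0.2381 + 0.0 = 5.676


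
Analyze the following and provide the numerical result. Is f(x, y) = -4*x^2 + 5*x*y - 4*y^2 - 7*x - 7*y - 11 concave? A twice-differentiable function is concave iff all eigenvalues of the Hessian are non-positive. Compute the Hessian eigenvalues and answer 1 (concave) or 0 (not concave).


The Hessian of f(x,y) = -4*x^2 + 5*x*y - 4*y^2 - 7*x - 7*y - 11 is:
H = [[-8, 5], [5, -8]]
Trace = -8 - 8 = -16
Determinant = -8*-8 - (5)^2 = 39
Discriminant = (-16)^2 - 4*39 = 100.0
Eigenvalues: lambda_1 = -13.0, lambda_2 = -3.0
The function is concave.

1


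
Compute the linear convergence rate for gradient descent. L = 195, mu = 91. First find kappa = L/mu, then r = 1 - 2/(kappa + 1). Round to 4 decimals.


Step 1: Compute the condition number.
kappa = L/mu = 195/91 = 2.1429
Step 2: Compute the convergence rate.
r = 1 - 2/(kappa + 1) = 1 - 2*mu/(L + mu) = (L - mu)/(L + mu) = 104/286 = 0.3636


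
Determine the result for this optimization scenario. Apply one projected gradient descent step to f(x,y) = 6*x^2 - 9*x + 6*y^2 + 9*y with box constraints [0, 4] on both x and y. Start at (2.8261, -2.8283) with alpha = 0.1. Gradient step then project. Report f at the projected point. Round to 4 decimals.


Step 1: Compute gradient at (2.8261, -2.8283).
grad_x = 2*6*2.8261 - 9 = 24.9132
grad_y = 2*6*-2.8283 + 9 = -24.9396
Step 2: Gradient step.
x_raw = 2.8261 - 0.1*24.9132 = 0.3348
y_raw = -2.8283 - 0.1*-24.9396 = -0.3343
Step 3: Project onto [0, 4].
x_proj = clip(0.3348) = 0.3348
y_proj = clip(-0.3343) = 0.0
Step 4: Evaluate f.
f(0.3348, 0.0) = -2.3406


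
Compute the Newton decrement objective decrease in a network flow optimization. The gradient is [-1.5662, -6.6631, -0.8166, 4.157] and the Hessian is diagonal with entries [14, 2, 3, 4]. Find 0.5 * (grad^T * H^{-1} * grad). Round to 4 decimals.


Step 1: H is diagonal, so H^(-1) * g = [-0.1119, -3.3316, -0.2722, 1.0393].
Step 2: g^T H^(-1) g = sum_i g_i^2 / H_ii
  = (-1.5662)^2/14 + (-6.6631)^2/2 + (-0.8166)^2/3 + (4.157)^2/4
  = 0.1752 + 22.1985 + 0.2223 + 4.3202 = 26.9161
Step 3: Objective decrease = 0.5 * g^T H^(-1) g = 13.4581


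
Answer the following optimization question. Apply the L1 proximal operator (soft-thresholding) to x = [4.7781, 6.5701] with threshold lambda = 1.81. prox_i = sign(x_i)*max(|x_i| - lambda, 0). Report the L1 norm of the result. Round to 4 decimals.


Soft-thresholding with lambda = 1.81:
prox(4.7781) = sign(4.7781)*max(|4.7781| - 1.81, 0) = 2.9681
prox(6.5701) = sign(6.5701)*max(|6.5701| - 1.81, 0) = 4.7601
prox(x) = [2.9681, 4.7601]
||prox(x)||_1 = 2.9681 + 4.7601 = 7.7282
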